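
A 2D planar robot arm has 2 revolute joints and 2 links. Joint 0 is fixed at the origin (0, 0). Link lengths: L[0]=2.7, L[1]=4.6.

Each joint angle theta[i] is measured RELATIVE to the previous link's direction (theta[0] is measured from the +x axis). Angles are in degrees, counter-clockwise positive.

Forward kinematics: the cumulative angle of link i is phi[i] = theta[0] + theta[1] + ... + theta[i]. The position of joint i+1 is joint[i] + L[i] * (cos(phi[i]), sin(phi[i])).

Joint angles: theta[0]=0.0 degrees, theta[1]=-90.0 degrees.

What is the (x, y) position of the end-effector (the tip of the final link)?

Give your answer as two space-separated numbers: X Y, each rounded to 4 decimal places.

joint[0] = (0.0000, 0.0000)  (base)
link 0: phi[0] = 0 = 0 deg
  cos(0 deg) = 1.0000, sin(0 deg) = 0.0000
  joint[1] = (0.0000, 0.0000) + 2.7 * (1.0000, 0.0000) = (0.0000 + 2.7000, 0.0000 + 0.0000) = (2.7000, 0.0000)
link 1: phi[1] = 0 + -90 = -90 deg
  cos(-90 deg) = 0.0000, sin(-90 deg) = -1.0000
  joint[2] = (2.7000, 0.0000) + 4.6 * (0.0000, -1.0000) = (2.7000 + 0.0000, 0.0000 + -4.6000) = (2.7000, -4.6000)
End effector: (2.7000, -4.6000)

Answer: 2.7000 -4.6000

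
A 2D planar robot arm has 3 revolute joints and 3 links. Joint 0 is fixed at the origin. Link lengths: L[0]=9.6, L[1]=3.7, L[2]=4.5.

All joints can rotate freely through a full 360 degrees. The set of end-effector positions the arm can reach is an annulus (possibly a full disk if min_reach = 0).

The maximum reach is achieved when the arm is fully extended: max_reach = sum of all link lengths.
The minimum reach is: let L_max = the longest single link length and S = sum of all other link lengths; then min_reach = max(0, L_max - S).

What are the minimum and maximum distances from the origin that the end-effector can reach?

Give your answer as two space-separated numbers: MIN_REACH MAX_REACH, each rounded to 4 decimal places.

Answer: 1.4000 17.8000

Derivation:
Link lengths: [9.6, 3.7, 4.5]
max_reach = 9.6 + 3.7 + 4.5 = 17.8
L_max = max([9.6, 3.7, 4.5]) = 9.6
S (sum of others) = 17.8 - 9.6 = 8.2
min_reach = max(0, 9.6 - 8.2) = max(0, 1.4) = 1.4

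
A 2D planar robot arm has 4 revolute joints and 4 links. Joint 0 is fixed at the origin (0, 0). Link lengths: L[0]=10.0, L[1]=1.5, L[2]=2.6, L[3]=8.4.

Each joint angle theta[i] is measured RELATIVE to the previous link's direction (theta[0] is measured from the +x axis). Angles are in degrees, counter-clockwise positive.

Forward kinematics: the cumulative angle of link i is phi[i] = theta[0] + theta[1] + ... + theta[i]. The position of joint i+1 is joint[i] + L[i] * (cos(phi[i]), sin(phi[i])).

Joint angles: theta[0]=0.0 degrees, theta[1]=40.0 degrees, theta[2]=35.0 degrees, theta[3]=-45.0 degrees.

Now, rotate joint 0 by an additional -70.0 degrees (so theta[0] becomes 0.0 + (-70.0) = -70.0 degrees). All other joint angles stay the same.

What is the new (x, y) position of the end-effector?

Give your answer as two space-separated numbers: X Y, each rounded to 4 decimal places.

Answer: 13.7441 -15.3197

Derivation:
joint[0] = (0.0000, 0.0000)  (base)
link 0: phi[0] = -70 = -70 deg
  cos(-70 deg) = 0.3420, sin(-70 deg) = -0.9397
  joint[1] = (0.0000, 0.0000) + 10 * (0.3420, -0.9397) = (0.0000 + 3.4202, 0.0000 + -9.3969) = (3.4202, -9.3969)
link 1: phi[1] = -70 + 40 = -30 deg
  cos(-30 deg) = 0.8660, sin(-30 deg) = -0.5000
  joint[2] = (3.4202, -9.3969) + 1.5 * (0.8660, -0.5000) = (3.4202 + 1.2990, -9.3969 + -0.7500) = (4.7192, -10.1469)
link 2: phi[2] = -70 + 40 + 35 = 5 deg
  cos(5 deg) = 0.9962, sin(5 deg) = 0.0872
  joint[3] = (4.7192, -10.1469) + 2.6 * (0.9962, 0.0872) = (4.7192 + 2.5901, -10.1469 + 0.2266) = (7.3093, -9.9203)
link 3: phi[3] = -70 + 40 + 35 + -45 = -40 deg
  cos(-40 deg) = 0.7660, sin(-40 deg) = -0.6428
  joint[4] = (7.3093, -9.9203) + 8.4 * (0.7660, -0.6428) = (7.3093 + 6.4348, -9.9203 + -5.3994) = (13.7441, -15.3197)
End effector: (13.7441, -15.3197)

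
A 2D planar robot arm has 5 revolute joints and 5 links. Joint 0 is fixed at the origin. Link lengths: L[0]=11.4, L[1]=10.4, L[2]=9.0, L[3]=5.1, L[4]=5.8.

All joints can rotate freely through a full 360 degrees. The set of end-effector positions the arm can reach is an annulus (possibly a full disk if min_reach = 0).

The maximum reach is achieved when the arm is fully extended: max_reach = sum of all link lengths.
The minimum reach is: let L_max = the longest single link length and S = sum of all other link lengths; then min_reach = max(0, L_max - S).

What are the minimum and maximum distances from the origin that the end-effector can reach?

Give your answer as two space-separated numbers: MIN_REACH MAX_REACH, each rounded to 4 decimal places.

Answer: 0.0000 41.7000

Derivation:
Link lengths: [11.4, 10.4, 9.0, 5.1, 5.8]
max_reach = 11.4 + 10.4 + 9 + 5.1 + 5.8 = 41.7
L_max = max([11.4, 10.4, 9.0, 5.1, 5.8]) = 11.4
S (sum of others) = 41.7 - 11.4 = 30.3
min_reach = max(0, 11.4 - 30.3) = max(0, -18.9) = 0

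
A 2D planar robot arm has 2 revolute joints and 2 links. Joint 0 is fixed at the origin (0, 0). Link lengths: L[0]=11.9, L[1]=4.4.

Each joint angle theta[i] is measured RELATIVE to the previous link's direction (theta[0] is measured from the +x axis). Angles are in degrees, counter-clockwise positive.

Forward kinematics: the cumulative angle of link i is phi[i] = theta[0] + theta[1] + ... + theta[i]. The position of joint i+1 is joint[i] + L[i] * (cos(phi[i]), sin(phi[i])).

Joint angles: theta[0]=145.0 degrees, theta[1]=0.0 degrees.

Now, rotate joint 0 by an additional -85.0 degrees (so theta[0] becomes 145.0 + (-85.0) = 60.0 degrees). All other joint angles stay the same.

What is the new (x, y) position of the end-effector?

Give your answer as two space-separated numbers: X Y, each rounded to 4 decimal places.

joint[0] = (0.0000, 0.0000)  (base)
link 0: phi[0] = 60 = 60 deg
  cos(60 deg) = 0.5000, sin(60 deg) = 0.8660
  joint[1] = (0.0000, 0.0000) + 11.9 * (0.5000, 0.8660) = (0.0000 + 5.9500, 0.0000 + 10.3057) = (5.9500, 10.3057)
link 1: phi[1] = 60 + 0 = 60 deg
  cos(60 deg) = 0.5000, sin(60 deg) = 0.8660
  joint[2] = (5.9500, 10.3057) + 4.4 * (0.5000, 0.8660) = (5.9500 + 2.2000, 10.3057 + 3.8105) = (8.1500, 14.1162)
End effector: (8.1500, 14.1162)

Answer: 8.1500 14.1162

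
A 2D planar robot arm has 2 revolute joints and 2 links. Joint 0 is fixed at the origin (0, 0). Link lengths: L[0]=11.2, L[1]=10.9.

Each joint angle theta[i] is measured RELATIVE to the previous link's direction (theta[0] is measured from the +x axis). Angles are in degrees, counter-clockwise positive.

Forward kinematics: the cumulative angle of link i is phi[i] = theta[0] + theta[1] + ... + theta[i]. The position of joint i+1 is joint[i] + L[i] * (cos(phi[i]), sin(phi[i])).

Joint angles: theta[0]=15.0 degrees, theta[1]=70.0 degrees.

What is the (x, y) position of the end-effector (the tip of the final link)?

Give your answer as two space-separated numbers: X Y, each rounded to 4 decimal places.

Answer: 11.7684 13.7573

Derivation:
joint[0] = (0.0000, 0.0000)  (base)
link 0: phi[0] = 15 = 15 deg
  cos(15 deg) = 0.9659, sin(15 deg) = 0.2588
  joint[1] = (0.0000, 0.0000) + 11.2 * (0.9659, 0.2588) = (0.0000 + 10.8184, 0.0000 + 2.8988) = (10.8184, 2.8988)
link 1: phi[1] = 15 + 70 = 85 deg
  cos(85 deg) = 0.0872, sin(85 deg) = 0.9962
  joint[2] = (10.8184, 2.8988) + 10.9 * (0.0872, 0.9962) = (10.8184 + 0.9500, 2.8988 + 10.8585) = (11.7684, 13.7573)
End effector: (11.7684, 13.7573)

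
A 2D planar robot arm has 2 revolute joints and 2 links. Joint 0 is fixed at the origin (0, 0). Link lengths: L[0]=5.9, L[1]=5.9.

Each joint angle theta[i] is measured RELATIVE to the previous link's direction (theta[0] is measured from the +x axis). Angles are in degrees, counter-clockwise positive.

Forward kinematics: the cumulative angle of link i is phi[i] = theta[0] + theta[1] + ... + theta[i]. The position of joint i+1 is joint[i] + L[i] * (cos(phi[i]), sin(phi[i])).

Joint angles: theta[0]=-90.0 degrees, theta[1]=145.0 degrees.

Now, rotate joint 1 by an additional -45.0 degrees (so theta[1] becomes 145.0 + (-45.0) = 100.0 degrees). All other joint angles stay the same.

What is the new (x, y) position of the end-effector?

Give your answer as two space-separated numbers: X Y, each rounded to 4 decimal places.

Answer: 5.8104 -4.8755

Derivation:
joint[0] = (0.0000, 0.0000)  (base)
link 0: phi[0] = -90 = -90 deg
  cos(-90 deg) = 0.0000, sin(-90 deg) = -1.0000
  joint[1] = (0.0000, 0.0000) + 5.9 * (0.0000, -1.0000) = (0.0000 + 0.0000, 0.0000 + -5.9000) = (0.0000, -5.9000)
link 1: phi[1] = -90 + 100 = 10 deg
  cos(10 deg) = 0.9848, sin(10 deg) = 0.1736
  joint[2] = (0.0000, -5.9000) + 5.9 * (0.9848, 0.1736) = (0.0000 + 5.8104, -5.9000 + 1.0245) = (5.8104, -4.8755)
End effector: (5.8104, -4.8755)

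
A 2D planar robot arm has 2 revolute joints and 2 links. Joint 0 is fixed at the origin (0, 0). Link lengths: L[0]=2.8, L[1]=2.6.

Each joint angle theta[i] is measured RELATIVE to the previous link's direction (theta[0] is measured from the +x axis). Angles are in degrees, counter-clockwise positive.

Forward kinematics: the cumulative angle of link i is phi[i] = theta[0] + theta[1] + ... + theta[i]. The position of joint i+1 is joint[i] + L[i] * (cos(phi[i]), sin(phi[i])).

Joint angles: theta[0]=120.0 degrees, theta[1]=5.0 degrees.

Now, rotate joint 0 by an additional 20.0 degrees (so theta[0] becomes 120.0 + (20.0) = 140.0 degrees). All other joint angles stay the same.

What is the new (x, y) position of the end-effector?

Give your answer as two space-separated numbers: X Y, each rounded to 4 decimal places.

joint[0] = (0.0000, 0.0000)  (base)
link 0: phi[0] = 140 = 140 deg
  cos(140 deg) = -0.7660, sin(140 deg) = 0.6428
  joint[1] = (0.0000, 0.0000) + 2.8 * (-0.7660, 0.6428) = (0.0000 + -2.1449, 0.0000 + 1.7998) = (-2.1449, 1.7998)
link 1: phi[1] = 140 + 5 = 145 deg
  cos(145 deg) = -0.8192, sin(145 deg) = 0.5736
  joint[2] = (-2.1449, 1.7998) + 2.6 * (-0.8192, 0.5736) = (-2.1449 + -2.1298, 1.7998 + 1.4913) = (-4.2747, 3.2911)
End effector: (-4.2747, 3.2911)

Answer: -4.2747 3.2911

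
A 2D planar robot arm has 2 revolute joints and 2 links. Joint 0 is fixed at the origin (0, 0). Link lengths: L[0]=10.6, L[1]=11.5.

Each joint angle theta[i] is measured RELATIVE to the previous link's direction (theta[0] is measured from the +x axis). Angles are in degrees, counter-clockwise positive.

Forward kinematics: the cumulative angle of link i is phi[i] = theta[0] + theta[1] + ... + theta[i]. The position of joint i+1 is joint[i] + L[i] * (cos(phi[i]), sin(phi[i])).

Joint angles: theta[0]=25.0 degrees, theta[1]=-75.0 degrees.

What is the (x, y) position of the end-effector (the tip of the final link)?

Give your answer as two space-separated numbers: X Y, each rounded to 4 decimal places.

Answer: 16.9989 -4.3298

Derivation:
joint[0] = (0.0000, 0.0000)  (base)
link 0: phi[0] = 25 = 25 deg
  cos(25 deg) = 0.9063, sin(25 deg) = 0.4226
  joint[1] = (0.0000, 0.0000) + 10.6 * (0.9063, 0.4226) = (0.0000 + 9.6069, 0.0000 + 4.4798) = (9.6069, 4.4798)
link 1: phi[1] = 25 + -75 = -50 deg
  cos(-50 deg) = 0.6428, sin(-50 deg) = -0.7660
  joint[2] = (9.6069, 4.4798) + 11.5 * (0.6428, -0.7660) = (9.6069 + 7.3921, 4.4798 + -8.8095) = (16.9989, -4.3298)
End effector: (16.9989, -4.3298)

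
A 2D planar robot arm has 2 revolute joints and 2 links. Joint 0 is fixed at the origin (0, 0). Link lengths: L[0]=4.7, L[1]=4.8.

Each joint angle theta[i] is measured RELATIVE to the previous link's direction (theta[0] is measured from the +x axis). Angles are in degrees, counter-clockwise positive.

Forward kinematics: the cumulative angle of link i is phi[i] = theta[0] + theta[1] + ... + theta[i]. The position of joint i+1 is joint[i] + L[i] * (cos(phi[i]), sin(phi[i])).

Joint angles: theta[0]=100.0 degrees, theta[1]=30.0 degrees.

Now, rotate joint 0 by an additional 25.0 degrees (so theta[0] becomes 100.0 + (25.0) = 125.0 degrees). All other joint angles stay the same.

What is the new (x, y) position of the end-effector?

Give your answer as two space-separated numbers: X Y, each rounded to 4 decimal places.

Answer: -7.0461 5.8786

Derivation:
joint[0] = (0.0000, 0.0000)  (base)
link 0: phi[0] = 125 = 125 deg
  cos(125 deg) = -0.5736, sin(125 deg) = 0.8192
  joint[1] = (0.0000, 0.0000) + 4.7 * (-0.5736, 0.8192) = (0.0000 + -2.6958, 0.0000 + 3.8500) = (-2.6958, 3.8500)
link 1: phi[1] = 125 + 30 = 155 deg
  cos(155 deg) = -0.9063, sin(155 deg) = 0.4226
  joint[2] = (-2.6958, 3.8500) + 4.8 * (-0.9063, 0.4226) = (-2.6958 + -4.3503, 3.8500 + 2.0286) = (-7.0461, 5.8786)
End effector: (-7.0461, 5.8786)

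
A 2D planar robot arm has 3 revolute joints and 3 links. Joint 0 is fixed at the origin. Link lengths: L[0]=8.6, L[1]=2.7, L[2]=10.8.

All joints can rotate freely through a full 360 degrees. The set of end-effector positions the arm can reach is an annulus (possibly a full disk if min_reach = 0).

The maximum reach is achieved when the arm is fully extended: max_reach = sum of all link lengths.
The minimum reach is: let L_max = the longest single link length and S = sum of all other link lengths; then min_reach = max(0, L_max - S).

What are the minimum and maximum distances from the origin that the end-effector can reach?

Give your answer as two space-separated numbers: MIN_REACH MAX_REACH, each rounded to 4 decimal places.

Link lengths: [8.6, 2.7, 10.8]
max_reach = 8.6 + 2.7 + 10.8 = 22.1
L_max = max([8.6, 2.7, 10.8]) = 10.8
S (sum of others) = 22.1 - 10.8 = 11.3
min_reach = max(0, 10.8 - 11.3) = max(0, -0.5) = 0

Answer: 0.0000 22.1000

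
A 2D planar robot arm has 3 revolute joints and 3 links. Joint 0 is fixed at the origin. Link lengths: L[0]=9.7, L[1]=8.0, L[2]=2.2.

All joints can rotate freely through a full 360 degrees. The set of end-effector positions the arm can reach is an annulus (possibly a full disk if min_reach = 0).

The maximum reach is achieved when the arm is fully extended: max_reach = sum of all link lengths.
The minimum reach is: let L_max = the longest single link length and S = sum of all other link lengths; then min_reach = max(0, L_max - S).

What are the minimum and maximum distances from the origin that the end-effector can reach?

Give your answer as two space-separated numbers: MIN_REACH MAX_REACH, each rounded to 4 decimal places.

Link lengths: [9.7, 8.0, 2.2]
max_reach = 9.7 + 8 + 2.2 = 19.9
L_max = max([9.7, 8.0, 2.2]) = 9.7
S (sum of others) = 19.9 - 9.7 = 10.2
min_reach = max(0, 9.7 - 10.2) = max(0, -0.5) = 0

Answer: 0.0000 19.9000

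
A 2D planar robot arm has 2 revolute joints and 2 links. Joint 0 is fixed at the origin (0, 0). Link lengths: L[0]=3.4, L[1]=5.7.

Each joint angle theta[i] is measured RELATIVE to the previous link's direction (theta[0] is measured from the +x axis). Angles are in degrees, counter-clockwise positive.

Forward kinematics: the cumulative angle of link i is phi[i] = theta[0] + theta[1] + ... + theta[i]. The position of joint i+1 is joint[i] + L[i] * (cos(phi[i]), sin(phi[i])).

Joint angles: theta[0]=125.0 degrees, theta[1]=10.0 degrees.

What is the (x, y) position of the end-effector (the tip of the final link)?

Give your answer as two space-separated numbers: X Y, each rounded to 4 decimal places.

joint[0] = (0.0000, 0.0000)  (base)
link 0: phi[0] = 125 = 125 deg
  cos(125 deg) = -0.5736, sin(125 deg) = 0.8192
  joint[1] = (0.0000, 0.0000) + 3.4 * (-0.5736, 0.8192) = (0.0000 + -1.9502, 0.0000 + 2.7851) = (-1.9502, 2.7851)
link 1: phi[1] = 125 + 10 = 135 deg
  cos(135 deg) = -0.7071, sin(135 deg) = 0.7071
  joint[2] = (-1.9502, 2.7851) + 5.7 * (-0.7071, 0.7071) = (-1.9502 + -4.0305, 2.7851 + 4.0305) = (-5.9807, 6.8156)
End effector: (-5.9807, 6.8156)

Answer: -5.9807 6.8156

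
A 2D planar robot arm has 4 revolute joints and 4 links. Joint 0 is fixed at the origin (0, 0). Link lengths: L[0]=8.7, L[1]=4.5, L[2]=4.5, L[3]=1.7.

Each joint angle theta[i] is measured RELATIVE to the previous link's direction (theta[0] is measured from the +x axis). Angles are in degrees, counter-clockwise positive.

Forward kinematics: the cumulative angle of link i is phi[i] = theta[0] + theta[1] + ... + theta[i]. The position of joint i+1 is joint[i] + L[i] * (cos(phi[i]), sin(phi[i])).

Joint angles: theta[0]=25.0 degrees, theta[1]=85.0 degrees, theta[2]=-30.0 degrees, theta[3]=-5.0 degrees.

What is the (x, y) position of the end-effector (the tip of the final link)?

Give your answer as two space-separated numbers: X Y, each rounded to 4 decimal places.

Answer: 7.5672 13.9791

Derivation:
joint[0] = (0.0000, 0.0000)  (base)
link 0: phi[0] = 25 = 25 deg
  cos(25 deg) = 0.9063, sin(25 deg) = 0.4226
  joint[1] = (0.0000, 0.0000) + 8.7 * (0.9063, 0.4226) = (0.0000 + 7.8849, 0.0000 + 3.6768) = (7.8849, 3.6768)
link 1: phi[1] = 25 + 85 = 110 deg
  cos(110 deg) = -0.3420, sin(110 deg) = 0.9397
  joint[2] = (7.8849, 3.6768) + 4.5 * (-0.3420, 0.9397) = (7.8849 + -1.5391, 3.6768 + 4.2286) = (6.3458, 7.9054)
link 2: phi[2] = 25 + 85 + -30 = 80 deg
  cos(80 deg) = 0.1736, sin(80 deg) = 0.9848
  joint[3] = (6.3458, 7.9054) + 4.5 * (0.1736, 0.9848) = (6.3458 + 0.7814, 7.9054 + 4.4316) = (7.1272, 12.3370)
link 3: phi[3] = 25 + 85 + -30 + -5 = 75 deg
  cos(75 deg) = 0.2588, sin(75 deg) = 0.9659
  joint[4] = (7.1272, 12.3370) + 1.7 * (0.2588, 0.9659) = (7.1272 + 0.4400, 12.3370 + 1.6421) = (7.5672, 13.9791)
End effector: (7.5672, 13.9791)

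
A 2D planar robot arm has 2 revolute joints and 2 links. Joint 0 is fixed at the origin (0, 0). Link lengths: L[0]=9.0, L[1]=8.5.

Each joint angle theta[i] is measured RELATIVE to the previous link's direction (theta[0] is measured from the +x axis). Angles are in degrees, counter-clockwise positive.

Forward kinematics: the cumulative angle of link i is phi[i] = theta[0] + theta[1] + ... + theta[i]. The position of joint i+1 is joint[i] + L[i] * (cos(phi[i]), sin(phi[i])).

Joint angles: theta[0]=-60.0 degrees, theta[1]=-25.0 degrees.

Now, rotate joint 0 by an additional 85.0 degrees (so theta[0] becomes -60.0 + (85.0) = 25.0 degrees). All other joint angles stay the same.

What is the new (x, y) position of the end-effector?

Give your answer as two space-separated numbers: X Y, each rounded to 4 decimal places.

joint[0] = (0.0000, 0.0000)  (base)
link 0: phi[0] = 25 = 25 deg
  cos(25 deg) = 0.9063, sin(25 deg) = 0.4226
  joint[1] = (0.0000, 0.0000) + 9 * (0.9063, 0.4226) = (0.0000 + 8.1568, 0.0000 + 3.8036) = (8.1568, 3.8036)
link 1: phi[1] = 25 + -25 = 0 deg
  cos(0 deg) = 1.0000, sin(0 deg) = 0.0000
  joint[2] = (8.1568, 3.8036) + 8.5 * (1.0000, 0.0000) = (8.1568 + 8.5000, 3.8036 + 0.0000) = (16.6568, 3.8036)
End effector: (16.6568, 3.8036)

Answer: 16.6568 3.8036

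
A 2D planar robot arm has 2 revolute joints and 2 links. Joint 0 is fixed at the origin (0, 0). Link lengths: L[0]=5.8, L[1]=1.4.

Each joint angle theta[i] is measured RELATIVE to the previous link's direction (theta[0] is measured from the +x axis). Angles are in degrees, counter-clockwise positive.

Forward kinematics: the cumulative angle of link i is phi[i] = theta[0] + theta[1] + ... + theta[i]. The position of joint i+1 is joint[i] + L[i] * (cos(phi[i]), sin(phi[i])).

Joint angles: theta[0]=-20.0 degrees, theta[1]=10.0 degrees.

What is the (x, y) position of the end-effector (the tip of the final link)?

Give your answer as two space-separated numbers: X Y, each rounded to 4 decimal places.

Answer: 6.8289 -2.2268

Derivation:
joint[0] = (0.0000, 0.0000)  (base)
link 0: phi[0] = -20 = -20 deg
  cos(-20 deg) = 0.9397, sin(-20 deg) = -0.3420
  joint[1] = (0.0000, 0.0000) + 5.8 * (0.9397, -0.3420) = (0.0000 + 5.4502, 0.0000 + -1.9837) = (5.4502, -1.9837)
link 1: phi[1] = -20 + 10 = -10 deg
  cos(-10 deg) = 0.9848, sin(-10 deg) = -0.1736
  joint[2] = (5.4502, -1.9837) + 1.4 * (0.9848, -0.1736) = (5.4502 + 1.3787, -1.9837 + -0.2431) = (6.8289, -2.2268)
End effector: (6.8289, -2.2268)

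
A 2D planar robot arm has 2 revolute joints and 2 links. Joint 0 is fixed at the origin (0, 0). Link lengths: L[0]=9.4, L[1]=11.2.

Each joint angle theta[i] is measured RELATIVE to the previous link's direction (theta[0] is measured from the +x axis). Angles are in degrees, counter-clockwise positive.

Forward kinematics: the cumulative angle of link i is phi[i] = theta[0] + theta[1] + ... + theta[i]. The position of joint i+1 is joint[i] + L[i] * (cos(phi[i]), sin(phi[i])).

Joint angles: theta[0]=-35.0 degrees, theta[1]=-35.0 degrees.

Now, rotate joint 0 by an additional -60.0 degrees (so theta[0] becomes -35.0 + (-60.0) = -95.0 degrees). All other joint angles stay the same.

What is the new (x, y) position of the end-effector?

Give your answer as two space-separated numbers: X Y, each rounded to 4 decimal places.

Answer: -8.0185 -17.9439

Derivation:
joint[0] = (0.0000, 0.0000)  (base)
link 0: phi[0] = -95 = -95 deg
  cos(-95 deg) = -0.0872, sin(-95 deg) = -0.9962
  joint[1] = (0.0000, 0.0000) + 9.4 * (-0.0872, -0.9962) = (0.0000 + -0.8193, 0.0000 + -9.3642) = (-0.8193, -9.3642)
link 1: phi[1] = -95 + -35 = -130 deg
  cos(-130 deg) = -0.6428, sin(-130 deg) = -0.7660
  joint[2] = (-0.8193, -9.3642) + 11.2 * (-0.6428, -0.7660) = (-0.8193 + -7.1992, -9.3642 + -8.5797) = (-8.0185, -17.9439)
End effector: (-8.0185, -17.9439)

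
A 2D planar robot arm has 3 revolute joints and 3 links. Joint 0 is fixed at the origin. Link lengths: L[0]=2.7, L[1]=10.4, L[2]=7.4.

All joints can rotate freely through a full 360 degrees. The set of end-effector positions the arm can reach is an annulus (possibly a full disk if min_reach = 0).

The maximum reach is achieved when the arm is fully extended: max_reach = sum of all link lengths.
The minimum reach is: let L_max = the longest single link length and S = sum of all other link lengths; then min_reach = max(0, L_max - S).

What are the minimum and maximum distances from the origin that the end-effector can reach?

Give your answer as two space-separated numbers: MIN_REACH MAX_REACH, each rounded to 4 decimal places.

Answer: 0.3000 20.5000

Derivation:
Link lengths: [2.7, 10.4, 7.4]
max_reach = 2.7 + 10.4 + 7.4 = 20.5
L_max = max([2.7, 10.4, 7.4]) = 10.4
S (sum of others) = 20.5 - 10.4 = 10.1
min_reach = max(0, 10.4 - 10.1) = max(0, 0.3) = 0.3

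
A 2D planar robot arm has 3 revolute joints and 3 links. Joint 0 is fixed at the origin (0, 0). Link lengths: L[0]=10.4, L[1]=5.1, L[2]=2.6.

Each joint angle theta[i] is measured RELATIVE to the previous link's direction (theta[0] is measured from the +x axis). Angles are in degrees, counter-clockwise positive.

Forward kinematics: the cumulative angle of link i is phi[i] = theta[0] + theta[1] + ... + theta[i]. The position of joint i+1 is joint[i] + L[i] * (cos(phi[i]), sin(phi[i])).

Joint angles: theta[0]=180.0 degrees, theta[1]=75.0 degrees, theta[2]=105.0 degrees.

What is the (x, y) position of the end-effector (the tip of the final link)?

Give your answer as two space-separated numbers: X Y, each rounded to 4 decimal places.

joint[0] = (0.0000, 0.0000)  (base)
link 0: phi[0] = 180 = 180 deg
  cos(180 deg) = -1.0000, sin(180 deg) = 0.0000
  joint[1] = (0.0000, 0.0000) + 10.4 * (-1.0000, 0.0000) = (0.0000 + -10.4000, 0.0000 + 0.0000) = (-10.4000, 0.0000)
link 1: phi[1] = 180 + 75 = 255 deg
  cos(255 deg) = -0.2588, sin(255 deg) = -0.9659
  joint[2] = (-10.4000, 0.0000) + 5.1 * (-0.2588, -0.9659) = (-10.4000 + -1.3200, 0.0000 + -4.9262) = (-11.7200, -4.9262)
link 2: phi[2] = 180 + 75 + 105 = 360 deg
  cos(360 deg) = 1.0000, sin(360 deg) = -0.0000
  joint[3] = (-11.7200, -4.9262) + 2.6 * (1.0000, -0.0000) = (-11.7200 + 2.6000, -4.9262 + -0.0000) = (-9.1200, -4.9262)
End effector: (-9.1200, -4.9262)

Answer: -9.1200 -4.9262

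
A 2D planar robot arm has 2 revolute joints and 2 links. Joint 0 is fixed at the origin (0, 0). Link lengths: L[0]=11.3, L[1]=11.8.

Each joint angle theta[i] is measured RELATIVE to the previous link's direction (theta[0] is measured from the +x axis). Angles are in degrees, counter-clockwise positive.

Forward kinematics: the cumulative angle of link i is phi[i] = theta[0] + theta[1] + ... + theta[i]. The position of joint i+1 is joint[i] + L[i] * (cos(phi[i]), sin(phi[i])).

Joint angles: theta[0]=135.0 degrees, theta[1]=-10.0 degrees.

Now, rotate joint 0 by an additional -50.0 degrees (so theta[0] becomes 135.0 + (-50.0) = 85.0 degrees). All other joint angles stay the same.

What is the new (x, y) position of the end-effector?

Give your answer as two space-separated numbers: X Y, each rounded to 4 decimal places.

joint[0] = (0.0000, 0.0000)  (base)
link 0: phi[0] = 85 = 85 deg
  cos(85 deg) = 0.0872, sin(85 deg) = 0.9962
  joint[1] = (0.0000, 0.0000) + 11.3 * (0.0872, 0.9962) = (0.0000 + 0.9849, 0.0000 + 11.2570) = (0.9849, 11.2570)
link 1: phi[1] = 85 + -10 = 75 deg
  cos(75 deg) = 0.2588, sin(75 deg) = 0.9659
  joint[2] = (0.9849, 11.2570) + 11.8 * (0.2588, 0.9659) = (0.9849 + 3.0541, 11.2570 + 11.3979) = (4.0389, 22.6549)
End effector: (4.0389, 22.6549)

Answer: 4.0389 22.6549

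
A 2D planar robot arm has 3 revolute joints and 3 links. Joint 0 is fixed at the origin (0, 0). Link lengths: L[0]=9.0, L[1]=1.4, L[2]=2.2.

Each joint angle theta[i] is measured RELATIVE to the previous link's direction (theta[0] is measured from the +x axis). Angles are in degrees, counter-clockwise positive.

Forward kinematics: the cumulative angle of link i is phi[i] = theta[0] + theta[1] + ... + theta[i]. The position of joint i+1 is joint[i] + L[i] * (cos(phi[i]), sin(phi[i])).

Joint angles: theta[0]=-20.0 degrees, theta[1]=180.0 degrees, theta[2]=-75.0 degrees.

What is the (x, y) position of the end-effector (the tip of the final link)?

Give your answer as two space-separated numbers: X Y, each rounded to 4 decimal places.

joint[0] = (0.0000, 0.0000)  (base)
link 0: phi[0] = -20 = -20 deg
  cos(-20 deg) = 0.9397, sin(-20 deg) = -0.3420
  joint[1] = (0.0000, 0.0000) + 9 * (0.9397, -0.3420) = (0.0000 + 8.4572, 0.0000 + -3.0782) = (8.4572, -3.0782)
link 1: phi[1] = -20 + 180 = 160 deg
  cos(160 deg) = -0.9397, sin(160 deg) = 0.3420
  joint[2] = (8.4572, -3.0782) + 1.4 * (-0.9397, 0.3420) = (8.4572 + -1.3156, -3.0782 + 0.4788) = (7.1417, -2.5994)
link 2: phi[2] = -20 + 180 + -75 = 85 deg
  cos(85 deg) = 0.0872, sin(85 deg) = 0.9962
  joint[3] = (7.1417, -2.5994) + 2.2 * (0.0872, 0.9962) = (7.1417 + 0.1917, -2.5994 + 2.1916) = (7.3334, -0.4077)
End effector: (7.3334, -0.4077)

Answer: 7.3334 -0.4077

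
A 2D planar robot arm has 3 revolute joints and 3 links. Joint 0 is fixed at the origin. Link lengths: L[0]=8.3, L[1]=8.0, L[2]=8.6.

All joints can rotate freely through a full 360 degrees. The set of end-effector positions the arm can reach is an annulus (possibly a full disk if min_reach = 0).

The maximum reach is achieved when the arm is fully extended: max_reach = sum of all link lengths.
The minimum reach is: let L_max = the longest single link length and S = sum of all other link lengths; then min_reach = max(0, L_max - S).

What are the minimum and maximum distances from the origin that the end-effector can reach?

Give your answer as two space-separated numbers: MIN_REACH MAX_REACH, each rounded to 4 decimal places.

Answer: 0.0000 24.9000

Derivation:
Link lengths: [8.3, 8.0, 8.6]
max_reach = 8.3 + 8 + 8.6 = 24.9
L_max = max([8.3, 8.0, 8.6]) = 8.6
S (sum of others) = 24.9 - 8.6 = 16.3
min_reach = max(0, 8.6 - 16.3) = max(0, -7.7) = 0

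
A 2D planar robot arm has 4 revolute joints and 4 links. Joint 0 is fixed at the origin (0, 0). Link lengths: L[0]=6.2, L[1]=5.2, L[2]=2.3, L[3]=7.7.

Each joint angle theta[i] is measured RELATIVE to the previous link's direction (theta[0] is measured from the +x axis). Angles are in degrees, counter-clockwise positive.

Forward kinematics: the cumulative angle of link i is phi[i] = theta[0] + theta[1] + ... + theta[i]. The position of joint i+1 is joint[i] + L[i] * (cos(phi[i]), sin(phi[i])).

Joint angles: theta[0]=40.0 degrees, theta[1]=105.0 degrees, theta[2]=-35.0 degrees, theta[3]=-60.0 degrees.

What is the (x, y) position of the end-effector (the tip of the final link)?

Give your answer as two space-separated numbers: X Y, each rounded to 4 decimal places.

joint[0] = (0.0000, 0.0000)  (base)
link 0: phi[0] = 40 = 40 deg
  cos(40 deg) = 0.7660, sin(40 deg) = 0.6428
  joint[1] = (0.0000, 0.0000) + 6.2 * (0.7660, 0.6428) = (0.0000 + 4.7495, 0.0000 + 3.9853) = (4.7495, 3.9853)
link 1: phi[1] = 40 + 105 = 145 deg
  cos(145 deg) = -0.8192, sin(145 deg) = 0.5736
  joint[2] = (4.7495, 3.9853) + 5.2 * (-0.8192, 0.5736) = (4.7495 + -4.2596, 3.9853 + 2.9826) = (0.4899, 6.9679)
link 2: phi[2] = 40 + 105 + -35 = 110 deg
  cos(110 deg) = -0.3420, sin(110 deg) = 0.9397
  joint[3] = (0.4899, 6.9679) + 2.3 * (-0.3420, 0.9397) = (0.4899 + -0.7866, 6.9679 + 2.1613) = (-0.2968, 9.1292)
link 3: phi[3] = 40 + 105 + -35 + -60 = 50 deg
  cos(50 deg) = 0.6428, sin(50 deg) = 0.7660
  joint[4] = (-0.2968, 9.1292) + 7.7 * (0.6428, 0.7660) = (-0.2968 + 4.9495, 9.1292 + 5.8985) = (4.6527, 15.0277)
End effector: (4.6527, 15.0277)

Answer: 4.6527 15.0277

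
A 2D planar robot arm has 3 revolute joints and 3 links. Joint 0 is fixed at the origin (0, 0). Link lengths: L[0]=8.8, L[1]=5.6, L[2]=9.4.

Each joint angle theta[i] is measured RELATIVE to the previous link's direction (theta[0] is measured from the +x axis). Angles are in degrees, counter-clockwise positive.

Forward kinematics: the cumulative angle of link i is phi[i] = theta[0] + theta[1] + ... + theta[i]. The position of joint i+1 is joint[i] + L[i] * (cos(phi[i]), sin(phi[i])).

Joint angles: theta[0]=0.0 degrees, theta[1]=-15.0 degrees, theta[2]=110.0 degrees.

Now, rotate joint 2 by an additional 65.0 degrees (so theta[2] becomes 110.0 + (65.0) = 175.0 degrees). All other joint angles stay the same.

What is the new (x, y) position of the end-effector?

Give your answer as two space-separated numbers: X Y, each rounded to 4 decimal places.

Answer: 5.3761 1.7656

Derivation:
joint[0] = (0.0000, 0.0000)  (base)
link 0: phi[0] = 0 = 0 deg
  cos(0 deg) = 1.0000, sin(0 deg) = 0.0000
  joint[1] = (0.0000, 0.0000) + 8.8 * (1.0000, 0.0000) = (0.0000 + 8.8000, 0.0000 + 0.0000) = (8.8000, 0.0000)
link 1: phi[1] = 0 + -15 = -15 deg
  cos(-15 deg) = 0.9659, sin(-15 deg) = -0.2588
  joint[2] = (8.8000, 0.0000) + 5.6 * (0.9659, -0.2588) = (8.8000 + 5.4092, 0.0000 + -1.4494) = (14.2092, -1.4494)
link 2: phi[2] = 0 + -15 + 175 = 160 deg
  cos(160 deg) = -0.9397, sin(160 deg) = 0.3420
  joint[3] = (14.2092, -1.4494) + 9.4 * (-0.9397, 0.3420) = (14.2092 + -8.8331, -1.4494 + 3.2150) = (5.3761, 1.7656)
End effector: (5.3761, 1.7656)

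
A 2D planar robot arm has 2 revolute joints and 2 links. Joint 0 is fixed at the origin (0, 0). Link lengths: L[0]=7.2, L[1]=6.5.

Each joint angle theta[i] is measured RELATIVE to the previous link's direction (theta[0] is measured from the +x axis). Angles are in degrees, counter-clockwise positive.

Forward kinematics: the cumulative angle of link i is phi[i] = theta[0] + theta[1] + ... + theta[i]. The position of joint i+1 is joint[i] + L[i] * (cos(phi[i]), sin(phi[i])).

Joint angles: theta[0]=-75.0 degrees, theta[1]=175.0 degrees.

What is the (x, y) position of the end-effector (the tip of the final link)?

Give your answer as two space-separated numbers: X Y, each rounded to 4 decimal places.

Answer: 0.7348 -0.5534

Derivation:
joint[0] = (0.0000, 0.0000)  (base)
link 0: phi[0] = -75 = -75 deg
  cos(-75 deg) = 0.2588, sin(-75 deg) = -0.9659
  joint[1] = (0.0000, 0.0000) + 7.2 * (0.2588, -0.9659) = (0.0000 + 1.8635, 0.0000 + -6.9547) = (1.8635, -6.9547)
link 1: phi[1] = -75 + 175 = 100 deg
  cos(100 deg) = -0.1736, sin(100 deg) = 0.9848
  joint[2] = (1.8635, -6.9547) + 6.5 * (-0.1736, 0.9848) = (1.8635 + -1.1287, -6.9547 + 6.4013) = (0.7348, -0.5534)
End effector: (0.7348, -0.5534)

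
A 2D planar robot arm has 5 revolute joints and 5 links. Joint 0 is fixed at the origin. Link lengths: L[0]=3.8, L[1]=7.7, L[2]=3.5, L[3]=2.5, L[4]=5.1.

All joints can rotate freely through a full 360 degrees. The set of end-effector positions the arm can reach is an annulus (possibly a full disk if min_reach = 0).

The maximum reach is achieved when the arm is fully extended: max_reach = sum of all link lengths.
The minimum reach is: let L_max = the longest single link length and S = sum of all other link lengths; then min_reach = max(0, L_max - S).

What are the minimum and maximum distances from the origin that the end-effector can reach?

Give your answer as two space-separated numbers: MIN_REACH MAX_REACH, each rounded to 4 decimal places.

Answer: 0.0000 22.6000

Derivation:
Link lengths: [3.8, 7.7, 3.5, 2.5, 5.1]
max_reach = 3.8 + 7.7 + 3.5 + 2.5 + 5.1 = 22.6
L_max = max([3.8, 7.7, 3.5, 2.5, 5.1]) = 7.7
S (sum of others) = 22.6 - 7.7 = 14.9
min_reach = max(0, 7.7 - 14.9) = max(0, -7.2) = 0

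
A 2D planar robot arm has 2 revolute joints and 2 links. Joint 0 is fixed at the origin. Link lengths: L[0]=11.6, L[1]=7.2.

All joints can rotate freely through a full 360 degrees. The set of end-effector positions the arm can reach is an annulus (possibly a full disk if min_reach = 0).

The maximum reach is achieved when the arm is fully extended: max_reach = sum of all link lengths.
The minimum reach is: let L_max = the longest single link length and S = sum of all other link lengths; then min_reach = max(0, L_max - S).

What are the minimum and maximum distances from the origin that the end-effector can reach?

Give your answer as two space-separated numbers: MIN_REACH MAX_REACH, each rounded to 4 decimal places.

Link lengths: [11.6, 7.2]
max_reach = 11.6 + 7.2 = 18.8
L_max = max([11.6, 7.2]) = 11.6
S (sum of others) = 18.8 - 11.6 = 7.2
min_reach = max(0, 11.6 - 7.2) = max(0, 4.4) = 4.4

Answer: 4.4000 18.8000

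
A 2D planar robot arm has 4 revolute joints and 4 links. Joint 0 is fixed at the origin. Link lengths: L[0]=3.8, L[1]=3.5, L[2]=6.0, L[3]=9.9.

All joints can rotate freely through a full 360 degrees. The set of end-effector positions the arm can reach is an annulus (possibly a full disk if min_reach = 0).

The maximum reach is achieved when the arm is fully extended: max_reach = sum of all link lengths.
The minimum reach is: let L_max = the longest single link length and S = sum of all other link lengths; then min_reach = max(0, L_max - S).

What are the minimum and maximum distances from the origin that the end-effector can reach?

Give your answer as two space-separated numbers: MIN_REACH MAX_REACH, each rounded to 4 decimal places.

Answer: 0.0000 23.2000

Derivation:
Link lengths: [3.8, 3.5, 6.0, 9.9]
max_reach = 3.8 + 3.5 + 6 + 9.9 = 23.2
L_max = max([3.8, 3.5, 6.0, 9.9]) = 9.9
S (sum of others) = 23.2 - 9.9 = 13.3
min_reach = max(0, 9.9 - 13.3) = max(0, -3.4) = 0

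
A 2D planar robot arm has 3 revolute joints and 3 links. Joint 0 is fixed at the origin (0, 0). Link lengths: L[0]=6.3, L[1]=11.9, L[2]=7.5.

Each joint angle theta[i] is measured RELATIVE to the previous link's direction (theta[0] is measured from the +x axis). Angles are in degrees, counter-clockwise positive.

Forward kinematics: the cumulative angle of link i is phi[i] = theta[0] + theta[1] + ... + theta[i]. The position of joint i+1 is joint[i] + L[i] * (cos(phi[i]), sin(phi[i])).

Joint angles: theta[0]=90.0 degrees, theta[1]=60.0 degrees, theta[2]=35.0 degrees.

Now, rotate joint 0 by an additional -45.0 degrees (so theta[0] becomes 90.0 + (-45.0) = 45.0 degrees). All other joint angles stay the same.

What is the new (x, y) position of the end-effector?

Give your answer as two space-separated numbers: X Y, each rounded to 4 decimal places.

Answer: -4.3705 20.7702

Derivation:
joint[0] = (0.0000, 0.0000)  (base)
link 0: phi[0] = 45 = 45 deg
  cos(45 deg) = 0.7071, sin(45 deg) = 0.7071
  joint[1] = (0.0000, 0.0000) + 6.3 * (0.7071, 0.7071) = (0.0000 + 4.4548, 0.0000 + 4.4548) = (4.4548, 4.4548)
link 1: phi[1] = 45 + 60 = 105 deg
  cos(105 deg) = -0.2588, sin(105 deg) = 0.9659
  joint[2] = (4.4548, 4.4548) + 11.9 * (-0.2588, 0.9659) = (4.4548 + -3.0799, 4.4548 + 11.4945) = (1.3748, 15.9493)
link 2: phi[2] = 45 + 60 + 35 = 140 deg
  cos(140 deg) = -0.7660, sin(140 deg) = 0.6428
  joint[3] = (1.3748, 15.9493) + 7.5 * (-0.7660, 0.6428) = (1.3748 + -5.7453, 15.9493 + 4.8209) = (-4.3705, 20.7702)
End effector: (-4.3705, 20.7702)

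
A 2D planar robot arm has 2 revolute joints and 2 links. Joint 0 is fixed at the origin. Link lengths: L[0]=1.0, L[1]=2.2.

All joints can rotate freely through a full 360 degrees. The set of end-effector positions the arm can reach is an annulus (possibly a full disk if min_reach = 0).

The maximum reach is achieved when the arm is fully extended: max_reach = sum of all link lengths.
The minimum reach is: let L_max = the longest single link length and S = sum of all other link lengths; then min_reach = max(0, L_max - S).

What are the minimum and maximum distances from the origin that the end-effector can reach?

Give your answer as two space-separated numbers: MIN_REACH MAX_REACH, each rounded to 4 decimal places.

Link lengths: [1.0, 2.2]
max_reach = 1 + 2.2 = 3.2
L_max = max([1.0, 2.2]) = 2.2
S (sum of others) = 3.2 - 2.2 = 1
min_reach = max(0, 2.2 - 1) = max(0, 1.2) = 1.2

Answer: 1.2000 3.2000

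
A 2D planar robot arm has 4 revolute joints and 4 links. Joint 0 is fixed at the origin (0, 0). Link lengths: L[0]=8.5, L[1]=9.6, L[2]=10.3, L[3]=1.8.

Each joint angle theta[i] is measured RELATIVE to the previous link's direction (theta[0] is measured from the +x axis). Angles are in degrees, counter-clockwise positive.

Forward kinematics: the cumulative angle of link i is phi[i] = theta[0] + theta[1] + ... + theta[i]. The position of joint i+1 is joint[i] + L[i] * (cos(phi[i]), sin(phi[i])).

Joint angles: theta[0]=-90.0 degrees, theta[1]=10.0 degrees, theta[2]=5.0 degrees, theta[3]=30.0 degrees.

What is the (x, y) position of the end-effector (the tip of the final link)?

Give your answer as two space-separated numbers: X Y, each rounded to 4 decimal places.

joint[0] = (0.0000, 0.0000)  (base)
link 0: phi[0] = -90 = -90 deg
  cos(-90 deg) = 0.0000, sin(-90 deg) = -1.0000
  joint[1] = (0.0000, 0.0000) + 8.5 * (0.0000, -1.0000) = (0.0000 + 0.0000, 0.0000 + -8.5000) = (0.0000, -8.5000)
link 1: phi[1] = -90 + 10 = -80 deg
  cos(-80 deg) = 0.1736, sin(-80 deg) = -0.9848
  joint[2] = (0.0000, -8.5000) + 9.6 * (0.1736, -0.9848) = (0.0000 + 1.6670, -8.5000 + -9.4542) = (1.6670, -17.9542)
link 2: phi[2] = -90 + 10 + 5 = -75 deg
  cos(-75 deg) = 0.2588, sin(-75 deg) = -0.9659
  joint[3] = (1.6670, -17.9542) + 10.3 * (0.2588, -0.9659) = (1.6670 + 2.6658, -17.9542 + -9.9490) = (4.3329, -27.9032)
link 3: phi[3] = -90 + 10 + 5 + 30 = -45 deg
  cos(-45 deg) = 0.7071, sin(-45 deg) = -0.7071
  joint[4] = (4.3329, -27.9032) + 1.8 * (0.7071, -0.7071) = (4.3329 + 1.2728, -27.9032 + -1.2728) = (5.6057, -29.1760)
End effector: (5.6057, -29.1760)

Answer: 5.6057 -29.1760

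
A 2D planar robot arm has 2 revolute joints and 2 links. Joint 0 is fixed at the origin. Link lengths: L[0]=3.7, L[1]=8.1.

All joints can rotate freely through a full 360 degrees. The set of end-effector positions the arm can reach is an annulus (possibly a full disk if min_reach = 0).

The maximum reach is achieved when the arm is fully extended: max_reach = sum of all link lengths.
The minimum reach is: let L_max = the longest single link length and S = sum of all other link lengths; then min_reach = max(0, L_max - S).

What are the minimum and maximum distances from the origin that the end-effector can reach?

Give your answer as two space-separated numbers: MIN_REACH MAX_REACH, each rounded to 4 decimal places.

Answer: 4.4000 11.8000

Derivation:
Link lengths: [3.7, 8.1]
max_reach = 3.7 + 8.1 = 11.8
L_max = max([3.7, 8.1]) = 8.1
S (sum of others) = 11.8 - 8.1 = 3.7
min_reach = max(0, 8.1 - 3.7) = max(0, 4.4) = 4.4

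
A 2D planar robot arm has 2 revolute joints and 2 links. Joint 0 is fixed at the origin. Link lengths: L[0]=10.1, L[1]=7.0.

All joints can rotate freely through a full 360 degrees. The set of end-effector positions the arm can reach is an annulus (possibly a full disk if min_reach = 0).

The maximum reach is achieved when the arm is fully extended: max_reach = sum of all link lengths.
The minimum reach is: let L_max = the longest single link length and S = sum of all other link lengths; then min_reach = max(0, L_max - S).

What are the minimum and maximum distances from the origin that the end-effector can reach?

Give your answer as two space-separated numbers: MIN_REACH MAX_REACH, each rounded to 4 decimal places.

Link lengths: [10.1, 7.0]
max_reach = 10.1 + 7 = 17.1
L_max = max([10.1, 7.0]) = 10.1
S (sum of others) = 17.1 - 10.1 = 7
min_reach = max(0, 10.1 - 7) = max(0, 3.1) = 3.1

Answer: 3.1000 17.1000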